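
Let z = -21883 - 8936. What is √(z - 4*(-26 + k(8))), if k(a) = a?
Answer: I*√30747 ≈ 175.35*I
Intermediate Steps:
z = -30819
√(z - 4*(-26 + k(8))) = √(-30819 - 4*(-26 + 8)) = √(-30819 - 4*(-18)) = √(-30819 + 72) = √(-30747) = I*√30747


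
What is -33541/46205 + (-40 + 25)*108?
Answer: -74885641/46205 ≈ -1620.7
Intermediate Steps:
-33541/46205 + (-40 + 25)*108 = -33541*1/46205 - 15*108 = -33541/46205 - 1620 = -74885641/46205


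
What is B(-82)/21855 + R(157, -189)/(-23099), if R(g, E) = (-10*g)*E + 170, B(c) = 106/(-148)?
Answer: -480168687247/37357319730 ≈ -12.853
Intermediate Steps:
B(c) = -53/74 (B(c) = 106*(-1/148) = -53/74)
R(g, E) = 170 - 10*E*g (R(g, E) = -10*E*g + 170 = 170 - 10*E*g)
B(-82)/21855 + R(157, -189)/(-23099) = -53/74/21855 + (170 - 10*(-189)*157)/(-23099) = -53/74*1/21855 + (170 + 296730)*(-1/23099) = -53/1617270 + 296900*(-1/23099) = -53/1617270 - 296900/23099 = -480168687247/37357319730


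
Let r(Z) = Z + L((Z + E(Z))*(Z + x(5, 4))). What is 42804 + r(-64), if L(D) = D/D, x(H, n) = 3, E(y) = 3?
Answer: 42741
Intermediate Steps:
L(D) = 1
r(Z) = 1 + Z (r(Z) = Z + 1 = 1 + Z)
42804 + r(-64) = 42804 + (1 - 64) = 42804 - 63 = 42741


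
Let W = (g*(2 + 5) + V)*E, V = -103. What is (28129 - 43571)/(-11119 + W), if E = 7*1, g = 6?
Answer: 7721/5773 ≈ 1.3374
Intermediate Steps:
E = 7
W = -427 (W = (6*(2 + 5) - 103)*7 = (6*7 - 103)*7 = (42 - 103)*7 = -61*7 = -427)
(28129 - 43571)/(-11119 + W) = (28129 - 43571)/(-11119 - 427) = -15442/(-11546) = -15442*(-1/11546) = 7721/5773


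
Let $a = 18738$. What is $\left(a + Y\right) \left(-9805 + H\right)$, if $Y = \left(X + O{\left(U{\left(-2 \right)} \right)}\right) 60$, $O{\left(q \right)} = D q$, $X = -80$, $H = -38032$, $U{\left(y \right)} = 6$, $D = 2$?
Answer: $-701194746$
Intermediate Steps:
$O{\left(q \right)} = 2 q$
$Y = -4080$ ($Y = \left(-80 + 2 \cdot 6\right) 60 = \left(-80 + 12\right) 60 = \left(-68\right) 60 = -4080$)
$\left(a + Y\right) \left(-9805 + H\right) = \left(18738 - 4080\right) \left(-9805 - 38032\right) = 14658 \left(-47837\right) = -701194746$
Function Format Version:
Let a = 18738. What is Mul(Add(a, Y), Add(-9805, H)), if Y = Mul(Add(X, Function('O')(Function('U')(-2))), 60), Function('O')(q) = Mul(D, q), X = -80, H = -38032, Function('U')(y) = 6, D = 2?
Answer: -701194746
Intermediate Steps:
Function('O')(q) = Mul(2, q)
Y = -4080 (Y = Mul(Add(-80, Mul(2, 6)), 60) = Mul(Add(-80, 12), 60) = Mul(-68, 60) = -4080)
Mul(Add(a, Y), Add(-9805, H)) = Mul(Add(18738, -4080), Add(-9805, -38032)) = Mul(14658, -47837) = -701194746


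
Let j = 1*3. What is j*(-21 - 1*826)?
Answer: -2541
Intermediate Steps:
j = 3
j*(-21 - 1*826) = 3*(-21 - 1*826) = 3*(-21 - 826) = 3*(-847) = -2541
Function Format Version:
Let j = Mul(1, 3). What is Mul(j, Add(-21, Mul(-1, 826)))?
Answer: -2541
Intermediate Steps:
j = 3
Mul(j, Add(-21, Mul(-1, 826))) = Mul(3, Add(-21, Mul(-1, 826))) = Mul(3, Add(-21, -826)) = Mul(3, -847) = -2541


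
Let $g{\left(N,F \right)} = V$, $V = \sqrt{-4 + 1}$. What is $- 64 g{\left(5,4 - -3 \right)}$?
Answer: $- 64 i \sqrt{3} \approx - 110.85 i$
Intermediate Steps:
$V = i \sqrt{3}$ ($V = \sqrt{-3} = i \sqrt{3} \approx 1.732 i$)
$g{\left(N,F \right)} = i \sqrt{3}$
$- 64 g{\left(5,4 - -3 \right)} = - 64 i \sqrt{3}$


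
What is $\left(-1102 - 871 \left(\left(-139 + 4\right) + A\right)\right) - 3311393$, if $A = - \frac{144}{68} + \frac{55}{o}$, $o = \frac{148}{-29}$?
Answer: $- \frac{8010135707}{2516} \approx -3.1837 \cdot 10^{6}$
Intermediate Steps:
$o = - \frac{148}{29}$ ($o = 148 \left(- \frac{1}{29}\right) = - \frac{148}{29} \approx -5.1034$)
$A = - \frac{32443}{2516}$ ($A = - \frac{144}{68} + \frac{55}{- \frac{148}{29}} = \left(-144\right) \frac{1}{68} + 55 \left(- \frac{29}{148}\right) = - \frac{36}{17} - \frac{1595}{148} = - \frac{32443}{2516} \approx -12.895$)
$\left(-1102 - 871 \left(\left(-139 + 4\right) + A\right)\right) - 3311393 = \left(-1102 - 871 \left(\left(-139 + 4\right) - \frac{32443}{2516}\right)\right) - 3311393 = \left(-1102 - 871 \left(-135 - \frac{32443}{2516}\right)\right) - 3311393 = \left(-1102 - - \frac{324101713}{2516}\right) - 3311393 = \left(-1102 + \frac{324101713}{2516}\right) - 3311393 = \frac{321329081}{2516} - 3311393 = - \frac{8010135707}{2516}$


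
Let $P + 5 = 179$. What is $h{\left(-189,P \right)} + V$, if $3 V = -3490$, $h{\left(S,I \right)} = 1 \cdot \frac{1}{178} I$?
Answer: $- \frac{310349}{267} \approx -1162.4$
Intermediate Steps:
$P = 174$ ($P = -5 + 179 = 174$)
$h{\left(S,I \right)} = \frac{I}{178}$ ($h{\left(S,I \right)} = 1 \cdot \frac{1}{178} I = \frac{I}{178}$)
$V = - \frac{3490}{3}$ ($V = \frac{1}{3} \left(-3490\right) = - \frac{3490}{3} \approx -1163.3$)
$h{\left(-189,P \right)} + V = \frac{1}{178} \cdot 174 - \frac{3490}{3} = \frac{87}{89} - \frac{3490}{3} = - \frac{310349}{267}$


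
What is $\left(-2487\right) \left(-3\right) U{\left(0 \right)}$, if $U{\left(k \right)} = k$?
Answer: $0$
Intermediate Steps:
$\left(-2487\right) \left(-3\right) U{\left(0 \right)} = \left(-2487\right) \left(-3\right) 0 = 7461 \cdot 0 = 0$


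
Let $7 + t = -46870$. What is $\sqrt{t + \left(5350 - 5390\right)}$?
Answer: $3 i \sqrt{5213} \approx 216.6 i$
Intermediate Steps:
$t = -46877$ ($t = -7 - 46870 = -46877$)
$\sqrt{t + \left(5350 - 5390\right)} = \sqrt{-46877 + \left(5350 - 5390\right)} = \sqrt{-46877 - 40} = \sqrt{-46917} = 3 i \sqrt{5213}$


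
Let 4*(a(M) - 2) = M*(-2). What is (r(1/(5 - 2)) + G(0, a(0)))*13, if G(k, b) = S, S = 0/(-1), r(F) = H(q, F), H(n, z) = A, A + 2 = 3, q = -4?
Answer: 13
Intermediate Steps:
a(M) = 2 - M/2 (a(M) = 2 + (M*(-2))/4 = 2 + (-2*M)/4 = 2 - M/2)
A = 1 (A = -2 + 3 = 1)
H(n, z) = 1
r(F) = 1
S = 0 (S = 0*(-1) = 0)
G(k, b) = 0
(r(1/(5 - 2)) + G(0, a(0)))*13 = (1 + 0)*13 = 1*13 = 13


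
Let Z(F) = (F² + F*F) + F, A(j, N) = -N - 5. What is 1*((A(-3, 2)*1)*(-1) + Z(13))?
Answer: 358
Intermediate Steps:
A(j, N) = -5 - N
Z(F) = F + 2*F² (Z(F) = (F² + F²) + F = 2*F² + F = F + 2*F²)
1*((A(-3, 2)*1)*(-1) + Z(13)) = 1*(((-5 - 1*2)*1)*(-1) + 13*(1 + 2*13)) = 1*(((-5 - 2)*1)*(-1) + 13*(1 + 26)) = 1*(-7*1*(-1) + 13*27) = 1*(-7*(-1) + 351) = 1*(7 + 351) = 1*358 = 358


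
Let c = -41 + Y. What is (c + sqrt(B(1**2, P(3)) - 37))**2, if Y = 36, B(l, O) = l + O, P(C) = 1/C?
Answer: (-15 + I*sqrt(321))**2/9 ≈ -10.667 - 59.722*I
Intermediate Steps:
B(l, O) = O + l
c = -5 (c = -41 + 36 = -5)
(c + sqrt(B(1**2, P(3)) - 37))**2 = (-5 + sqrt((1/3 + 1**2) - 37))**2 = (-5 + sqrt((1/3 + 1) - 37))**2 = (-5 + sqrt(4/3 - 37))**2 = (-5 + sqrt(-107/3))**2 = (-5 + I*sqrt(321)/3)**2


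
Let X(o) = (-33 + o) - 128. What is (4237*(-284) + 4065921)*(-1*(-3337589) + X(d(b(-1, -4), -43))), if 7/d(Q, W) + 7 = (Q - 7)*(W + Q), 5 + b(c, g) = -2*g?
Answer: 85983884192999/9 ≈ 9.5538e+12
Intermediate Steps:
b(c, g) = -5 - 2*g
d(Q, W) = 7/(-7 + (-7 + Q)*(Q + W)) (d(Q, W) = 7/(-7 + (Q - 7)*(W + Q)) = 7/(-7 + (-7 + Q)*(Q + W)))
X(o) = -161 + o
(4237*(-284) + 4065921)*(-1*(-3337589) + X(d(b(-1, -4), -43))) = (4237*(-284) + 4065921)*(-1*(-3337589) + (-161 + 7/(-7 + (-5 - 2*(-4))² - 7*(-5 - 2*(-4)) - 7*(-43) + (-5 - 2*(-4))*(-43)))) = (-1203308 + 4065921)*(3337589 + (-161 + 7/(-7 + (-5 + 8)² - 7*(-5 + 8) + 301 + (-5 + 8)*(-43)))) = 2862613*(3337589 + (-161 + 7/(-7 + 3² - 7*3 + 301 + 3*(-43)))) = 2862613*(3337589 + (-161 + 7/(-7 + 9 - 21 + 301 - 129))) = 2862613*(3337589 + (-161 + 7/153)) = 2862613*(3337589 - 24626/153) = 2862613*(510626491/153) = 85983884192999/9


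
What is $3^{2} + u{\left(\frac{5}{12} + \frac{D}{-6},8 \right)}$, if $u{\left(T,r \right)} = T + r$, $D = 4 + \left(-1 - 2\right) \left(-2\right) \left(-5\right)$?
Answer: $\frac{87}{4} \approx 21.75$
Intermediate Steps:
$D = -26$ ($D = 4 + \left(-3\right) \left(-2\right) \left(-5\right) = 4 + 6 \left(-5\right) = 4 - 30 = -26$)
$3^{2} + u{\left(\frac{5}{12} + \frac{D}{-6},8 \right)} = 3^{2} + \left(\left(\frac{5}{12} - \frac{26}{-6}\right) + 8\right) = 9 + \left(\left(5 \cdot \frac{1}{12} - - \frac{13}{3}\right) + 8\right) = 9 + \left(\left(\frac{5}{12} + \frac{13}{3}\right) + 8\right) = 9 + \left(\frac{19}{4} + 8\right) = 9 + \frac{51}{4} = \frac{87}{4}$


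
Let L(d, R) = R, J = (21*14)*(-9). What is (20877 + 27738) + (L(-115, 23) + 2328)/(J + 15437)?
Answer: 621836816/12791 ≈ 48615.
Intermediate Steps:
J = -2646 (J = 294*(-9) = -2646)
(20877 + 27738) + (L(-115, 23) + 2328)/(J + 15437) = (20877 + 27738) + (23 + 2328)/(-2646 + 15437) = 48615 + 2351/12791 = 621836816/12791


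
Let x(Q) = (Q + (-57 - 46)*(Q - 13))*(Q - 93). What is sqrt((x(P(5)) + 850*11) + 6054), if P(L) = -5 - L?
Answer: I*sqrt(227573) ≈ 477.05*I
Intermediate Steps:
x(Q) = (-93 + Q)*(1339 - 102*Q) (x(Q) = (Q - 103*(-13 + Q))*(-93 + Q) = (Q + (1339 - 103*Q))*(-93 + Q) = (1339 - 102*Q)*(-93 + Q) = (-93 + Q)*(1339 - 102*Q))
sqrt((x(P(5)) + 850*11) + 6054) = sqrt(((-124527 - 102*(-5 - 1*5)**2 + 10825*(-5 - 1*5)) + 850*11) + 6054) = sqrt(((-124527 - 102*(-5 - 5)**2 + 10825*(-5 - 5)) + 9350) + 6054) = sqrt(((-124527 - 102*(-10)**2 + 10825*(-10)) + 9350) + 6054) = sqrt(((-124527 - 102*100 - 108250) + 9350) + 6054) = sqrt(((-124527 - 10200 - 108250) + 9350) + 6054) = sqrt((-242977 + 9350) + 6054) = sqrt(-233627 + 6054) = sqrt(-227573) = I*sqrt(227573)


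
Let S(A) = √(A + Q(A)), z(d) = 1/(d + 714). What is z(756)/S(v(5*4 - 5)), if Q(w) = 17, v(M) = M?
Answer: √2/11760 ≈ 0.00012026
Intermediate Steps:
z(d) = 1/(714 + d)
S(A) = √(17 + A) (S(A) = √(A + 17) = √(17 + A))
z(756)/S(v(5*4 - 5)) = 1/((714 + 756)*(√(17 + (5*4 - 5)))) = 1/(1470*(√(17 + (20 - 5)))) = 1/(1470*(√(17 + 15))) = 1/(1470*(√32)) = 1/(1470*((4*√2))) = (√2/8)/1470 = √2/11760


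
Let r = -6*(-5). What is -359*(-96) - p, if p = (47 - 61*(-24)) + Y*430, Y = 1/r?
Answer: 98816/3 ≈ 32939.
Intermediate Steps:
r = 30
Y = 1/30 ≈ 0.033333
p = 4576/3 (p = (47 - 61*(-24)) + (1/30)*430 = (47 + 1464) + 43/3 = 1511 + 43/3 = 4576/3 ≈ 1525.3)
-359*(-96) - p = -359*(-96) - 1*4576/3 = 34464 - 4576/3 = 98816/3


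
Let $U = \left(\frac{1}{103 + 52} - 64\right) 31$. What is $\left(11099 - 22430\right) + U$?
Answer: $- \frac{66574}{5} \approx -13315.0$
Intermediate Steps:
$U = - \frac{9919}{5}$ ($U = \left(\frac{1}{155} - 64\right) 31 = \left(- \frac{9919}{155}\right) 31 = - \frac{9919}{5} \approx -1983.8$)
$\left(11099 - 22430\right) + U = \left(11099 - 22430\right) - \frac{9919}{5} = -11331 - \frac{9919}{5} = - \frac{66574}{5}$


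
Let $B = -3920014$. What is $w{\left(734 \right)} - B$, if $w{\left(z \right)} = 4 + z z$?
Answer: $4458774$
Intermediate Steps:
$w{\left(z \right)} = 4 + z^{2}$
$w{\left(734 \right)} - B = \left(4 + 734^{2}\right) - -3920014 = \left(4 + 538756\right) + 3920014 = 538760 + 3920014 = 4458774$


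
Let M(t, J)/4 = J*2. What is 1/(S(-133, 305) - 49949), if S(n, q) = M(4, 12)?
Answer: -1/49853 ≈ -2.0059e-5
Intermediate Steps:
M(t, J) = 8*J (M(t, J) = 4*(J*2) = 4*(2*J) = 8*J)
S(n, q) = 96 (S(n, q) = 8*12 = 96)
1/(S(-133, 305) - 49949) = 1/(96 - 49949) = 1/(-49853) = -1/49853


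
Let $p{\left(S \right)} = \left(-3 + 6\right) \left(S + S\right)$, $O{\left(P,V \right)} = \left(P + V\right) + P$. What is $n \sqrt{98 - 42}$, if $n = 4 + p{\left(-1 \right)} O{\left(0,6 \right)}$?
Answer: $- 64 \sqrt{14} \approx -239.47$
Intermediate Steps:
$O{\left(P,V \right)} = V + 2 P$
$p{\left(S \right)} = 6 S$ ($p{\left(S \right)} = 3 \cdot 2 S = 6 S$)
$n = -32$ ($n = 4 + 6 \left(-1\right) \left(6 + 2 \cdot 0\right) = 4 - 6 \left(6 + 0\right) = 4 - 36 = -32$)
$n \sqrt{98 - 42} = - 32 \sqrt{98 - 42} = - 32 \sqrt{56} = - 32 \cdot 2 \sqrt{14} = - 64 \sqrt{14}$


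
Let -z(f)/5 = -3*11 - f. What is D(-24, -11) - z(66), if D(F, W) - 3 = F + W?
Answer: -527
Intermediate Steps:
D(F, W) = 3 + F + W (D(F, W) = 3 + (F + W) = 3 + F + W)
z(f) = 165 + 5*f (z(f) = -5*(-3*11 - f) = -5*(-33 - f) = 165 + 5*f)
D(-24, -11) - z(66) = (3 - 24 - 11) - (165 + 5*66) = -32 - (165 + 330) = -32 - 1*495 = -32 - 495 = -527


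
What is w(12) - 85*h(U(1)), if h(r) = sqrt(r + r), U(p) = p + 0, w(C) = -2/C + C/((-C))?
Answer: -7/6 - 85*sqrt(2) ≈ -121.37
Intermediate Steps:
w(C) = -1 - 2/C (w(C) = -2/C + C*(-1/C) = -2/C - 1 = -1 - 2/C)
U(p) = p
h(r) = sqrt(2)*sqrt(r) (h(r) = sqrt(2*r) = sqrt(2)*sqrt(r))
w(12) - 85*h(U(1)) = (-2 - 1*12)/12 - 85*sqrt(2)*sqrt(1) = (-2 - 12)/12 - 85*sqrt(2) = (1/12)*(-14) - 85*sqrt(2) = -7/6 - 85*sqrt(2)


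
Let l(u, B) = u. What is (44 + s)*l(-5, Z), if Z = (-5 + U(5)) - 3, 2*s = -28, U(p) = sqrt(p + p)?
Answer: -150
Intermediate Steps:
U(p) = sqrt(2)*sqrt(p) (U(p) = sqrt(2*p) = sqrt(2)*sqrt(p))
s = -14 (s = (1/2)*(-28) = -14)
Z = -8 + sqrt(10) (Z = (-5 + sqrt(2)*sqrt(5)) - 3 = (-5 + sqrt(10)) - 3 = -8 + sqrt(10) ≈ -4.8377)
(44 + s)*l(-5, Z) = (44 - 14)*(-5) = 30*(-5) = -150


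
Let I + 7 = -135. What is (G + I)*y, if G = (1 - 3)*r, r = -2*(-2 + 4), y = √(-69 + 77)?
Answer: -268*√2 ≈ -379.01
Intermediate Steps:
I = -142 (I = -7 - 135 = -142)
y = 2*√2 (y = √8 = 2*√2 ≈ 2.8284)
r = -4 (r = -2*2 = -4)
G = 8 (G = (1 - 3)*(-4) = -2*(-4) = 8)
(G + I)*y = (8 - 142)*(2*√2) = -268*√2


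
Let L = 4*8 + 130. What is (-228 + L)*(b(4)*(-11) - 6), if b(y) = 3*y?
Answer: 9108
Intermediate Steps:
L = 162 (L = 32 + 130 = 162)
(-228 + L)*(b(4)*(-11) - 6) = (-228 + 162)*((3*4)*(-11) - 6) = -66*(12*(-11) - 6) = -66*(-132 - 6) = -66*(-138) = 9108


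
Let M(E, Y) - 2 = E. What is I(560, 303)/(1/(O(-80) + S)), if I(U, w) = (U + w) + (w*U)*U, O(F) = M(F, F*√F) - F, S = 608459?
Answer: 57816976090643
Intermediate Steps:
M(E, Y) = 2 + E
O(F) = 2 (O(F) = (2 + F) - F = 2)
I(U, w) = U + w + w*U² (I(U, w) = (U + w) + (U*w)*U = (U + w) + w*U² = U + w + w*U²)
I(560, 303)/(1/(O(-80) + S)) = (560 + 303 + 303*560²)/(1/(2 + 608459)) = (560 + 303 + 303*313600)/(1/608461) = (560 + 303 + 95020800)/(1/608461) = 95021663*608461 = 57816976090643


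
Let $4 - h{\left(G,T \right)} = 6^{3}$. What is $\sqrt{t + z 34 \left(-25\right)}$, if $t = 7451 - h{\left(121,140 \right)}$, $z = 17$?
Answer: $i \sqrt{6787} \approx 82.383 i$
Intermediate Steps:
$h{\left(G,T \right)} = -212$ ($h{\left(G,T \right)} = 4 - 6^{3} = 4 - 216 = -212$)
$t = 7663$ ($t = 7451 - -212 = 7451 + 212 = 7663$)
$\sqrt{t + z 34 \left(-25\right)} = \sqrt{7663 + 17 \cdot 34 \left(-25\right)} = \sqrt{7663 + 578 \left(-25\right)} = \sqrt{7663 - 14450} = \sqrt{-6787} = i \sqrt{6787}$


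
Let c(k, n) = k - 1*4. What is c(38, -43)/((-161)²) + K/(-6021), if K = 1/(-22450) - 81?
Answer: 51731897671/3503779155450 ≈ 0.014765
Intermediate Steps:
c(k, n) = -4 + k (c(k, n) = k - 4 = -4 + k)
K = -1818451/22450 (K = -1/22450 - 81 = -1818451/22450 ≈ -81.000)
c(38, -43)/((-161)²) + K/(-6021) = (-4 + 38)/((-161)²) - 1818451/22450/(-6021) = 34/25921 - 1818451/22450*(-1/6021) = 34*(1/25921) + 1818451/135171450 = 34/25921 + 1818451/135171450 = 51731897671/3503779155450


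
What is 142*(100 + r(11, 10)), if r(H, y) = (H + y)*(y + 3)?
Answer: 52966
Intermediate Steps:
r(H, y) = (3 + y)*(H + y) (r(H, y) = (H + y)*(3 + y) = (3 + y)*(H + y))
142*(100 + r(11, 10)) = 142*(100 + (10² + 3*11 + 3*10 + 11*10)) = 142*(100 + (100 + 33 + 30 + 110)) = 142*(100 + 273) = 142*373 = 52966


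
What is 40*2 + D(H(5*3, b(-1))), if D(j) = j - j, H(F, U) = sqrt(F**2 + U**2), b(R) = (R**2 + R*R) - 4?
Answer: 80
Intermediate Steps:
b(R) = -4 + 2*R**2 (b(R) = (R**2 + R**2) - 4 = 2*R**2 - 4 = -4 + 2*R**2)
D(j) = 0
40*2 + D(H(5*3, b(-1))) = 40*2 + 0 = 80 + 0 = 80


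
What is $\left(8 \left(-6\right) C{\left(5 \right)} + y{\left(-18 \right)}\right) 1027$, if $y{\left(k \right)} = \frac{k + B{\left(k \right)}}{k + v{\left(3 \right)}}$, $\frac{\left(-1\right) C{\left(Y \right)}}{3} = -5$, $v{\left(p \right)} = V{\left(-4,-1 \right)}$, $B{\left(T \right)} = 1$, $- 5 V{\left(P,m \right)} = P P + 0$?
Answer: $- \frac{78293345}{106} \approx -7.3862 \cdot 10^{5}$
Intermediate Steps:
$V{\left(P,m \right)} = - \frac{P^{2}}{5}$ ($V{\left(P,m \right)} = - \frac{P P + 0}{5} = - \frac{P^{2} + 0}{5} = - \frac{P^{2}}{5}$)
$v{\left(p \right)} = - \frac{16}{5}$ ($v{\left(p \right)} = - \frac{\left(-4\right)^{2}}{5} = \left(- \frac{1}{5}\right) 16 = - \frac{16}{5}$)
$C{\left(Y \right)} = 15$ ($C{\left(Y \right)} = \left(-3\right) \left(-5\right) = 15$)
$y{\left(k \right)} = \frac{1 + k}{- \frac{16}{5} + k}$ ($y{\left(k \right)} = \frac{k + 1}{k - \frac{16}{5}} = \frac{1 + k}{- \frac{16}{5} + k}$)
$\left(8 \left(-6\right) C{\left(5 \right)} + y{\left(-18 \right)}\right) 1027 = \left(8 \left(-6\right) 15 + \frac{5 \left(1 - 18\right)}{-16 + 5 \left(-18\right)}\right) 1027 = \left(\left(-48\right) 15 + 5 \frac{1}{-16 - 90} \left(-17\right)\right) 1027 = \left(-720 + 5 \frac{1}{-106} \left(-17\right)\right) 1027 = \left(-720 + 5 \left(- \frac{1}{106}\right) \left(-17\right)\right) 1027 = \left(-720 + \frac{85}{106}\right) 1027 = \left(- \frac{76235}{106}\right) 1027 = - \frac{78293345}{106}$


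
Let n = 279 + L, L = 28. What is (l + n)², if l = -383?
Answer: 5776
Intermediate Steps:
n = 307 (n = 279 + 28 = 307)
(l + n)² = (-383 + 307)² = (-76)² = 5776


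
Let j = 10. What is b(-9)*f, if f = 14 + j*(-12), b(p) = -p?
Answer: -954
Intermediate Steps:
f = -106 (f = 14 + 10*(-12) = 14 - 120 = -106)
b(-9)*f = -1*(-9)*(-106) = 9*(-106) = -954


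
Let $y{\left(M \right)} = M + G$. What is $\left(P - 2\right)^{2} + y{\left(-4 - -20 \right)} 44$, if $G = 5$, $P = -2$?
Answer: $940$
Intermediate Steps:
$y{\left(M \right)} = 5 + M$ ($y{\left(M \right)} = M + 5 = 5 + M$)
$\left(P - 2\right)^{2} + y{\left(-4 - -20 \right)} 44 = \left(-2 - 2\right)^{2} + \left(5 - -16\right) 44 = \left(-4\right)^{2} + \left(5 + \left(-4 + 20\right)\right) 44 = 16 + \left(5 + 16\right) 44 = 16 + 21 \cdot 44 = 16 + 924 = 940$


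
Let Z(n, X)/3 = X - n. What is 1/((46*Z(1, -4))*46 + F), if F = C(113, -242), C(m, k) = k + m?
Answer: -1/31869 ≈ -3.1378e-5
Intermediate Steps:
F = -129 (F = -242 + 113 = -129)
Z(n, X) = -3*n + 3*X (Z(n, X) = 3*(X - n) = -3*n + 3*X)
1/((46*Z(1, -4))*46 + F) = 1/((46*(-3*1 + 3*(-4)))*46 - 129) = 1/((46*(-3 - 12))*46 - 129) = 1/((46*(-15))*46 - 129) = 1/(-690*46 - 129) = 1/(-31740 - 129) = 1/(-31869) = -1/31869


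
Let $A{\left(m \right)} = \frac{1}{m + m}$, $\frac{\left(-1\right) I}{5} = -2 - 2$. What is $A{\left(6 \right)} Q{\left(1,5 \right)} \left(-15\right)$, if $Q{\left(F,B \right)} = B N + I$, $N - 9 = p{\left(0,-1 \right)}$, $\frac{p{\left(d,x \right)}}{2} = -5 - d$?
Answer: $- \frac{75}{4} \approx -18.75$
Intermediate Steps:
$p{\left(d,x \right)} = -10 - 2 d$ ($p{\left(d,x \right)} = 2 \left(-5 - d\right) = -10 - 2 d$)
$N = -1$ ($N = 9 - 10 = -1$)
$I = 20$ ($I = - 5 \left(-2 - 2\right) = \left(-5\right) \left(-4\right) = 20$)
$A{\left(m \right)} = \frac{1}{2 m}$
$Q{\left(F,B \right)} = 20 - B$ ($Q{\left(F,B \right)} = B \left(-1\right) + 20 = - B + 20 = 20 - B$)
$A{\left(6 \right)} Q{\left(1,5 \right)} \left(-15\right) = \frac{1}{2 \cdot 6} \left(20 - 5\right) \left(-15\right) = \frac{1}{2} \cdot \frac{1}{6} \left(20 - 5\right) \left(-15\right) = \frac{1}{12} \cdot 15 \left(-15\right) = \frac{5}{4} \left(-15\right) = - \frac{75}{4}$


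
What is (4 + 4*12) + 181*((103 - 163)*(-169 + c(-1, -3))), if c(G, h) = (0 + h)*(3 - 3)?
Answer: 1835392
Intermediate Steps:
c(G, h) = 0 (c(G, h) = h*0 = 0)
(4 + 4*12) + 181*((103 - 163)*(-169 + c(-1, -3))) = (4 + 4*12) + 181*((103 - 163)*(-169 + 0)) = (4 + 48) + 181*(-60*(-169)) = 52 + 181*10140 = 52 + 1835340 = 1835392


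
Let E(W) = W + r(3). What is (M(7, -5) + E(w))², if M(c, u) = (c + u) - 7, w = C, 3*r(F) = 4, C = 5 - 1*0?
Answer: 16/9 ≈ 1.7778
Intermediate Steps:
C = 5 (C = 5 + 0 = 5)
r(F) = 4/3 (r(F) = (⅓)*4 = 4/3)
w = 5
E(W) = 4/3 + W (E(W) = W + 4/3 = 4/3 + W)
M(c, u) = -7 + c + u
(M(7, -5) + E(w))² = ((-7 + 7 - 5) + (4/3 + 5))² = (-5 + 19/3)² = (4/3)² = 16/9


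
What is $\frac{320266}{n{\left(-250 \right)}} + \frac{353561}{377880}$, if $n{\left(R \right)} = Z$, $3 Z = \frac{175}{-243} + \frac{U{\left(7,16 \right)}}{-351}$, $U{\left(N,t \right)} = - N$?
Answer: $- \frac{3629512063333}{2645160} \approx -1.3721 \cdot 10^{6}$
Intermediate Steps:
$Z = - \frac{2212}{9477}$ ($Z = \frac{\frac{175}{-243} + \frac{\left(-1\right) 7}{-351}}{3} = \frac{175 \left(- \frac{1}{243}\right) - - \frac{7}{351}}{3} = \frac{- \frac{175}{243} + \frac{7}{351}}{3} = \frac{1}{3} \left(- \frac{2212}{3159}\right) = - \frac{2212}{9477} \approx -0.23341$)
$n{\left(R \right)} = - \frac{2212}{9477}$
$\frac{320266}{n{\left(-250 \right)}} + \frac{353561}{377880} = \frac{320266}{- \frac{2212}{9477}} + \frac{353561}{377880} = 320266 \left(- \frac{9477}{2212}\right) + 353561 \cdot \frac{1}{377880} = - \frac{19209879}{14} + \frac{353561}{377880} = - \frac{3629512063333}{2645160}$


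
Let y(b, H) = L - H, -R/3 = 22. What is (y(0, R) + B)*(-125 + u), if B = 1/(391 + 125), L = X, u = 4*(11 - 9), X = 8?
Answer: -1489215/172 ≈ -8658.2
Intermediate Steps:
R = -66 (R = -3*22 = -66)
u = 8 (u = 4*2 = 8)
L = 8
y(b, H) = 8 - H
B = 1/516 ≈ 0.0019380
(y(0, R) + B)*(-125 + u) = ((8 - 1*(-66)) + 1/516)*(-125 + 8) = ((8 + 66) + 1/516)*(-117) = (74 + 1/516)*(-117) = (38185/516)*(-117) = -1489215/172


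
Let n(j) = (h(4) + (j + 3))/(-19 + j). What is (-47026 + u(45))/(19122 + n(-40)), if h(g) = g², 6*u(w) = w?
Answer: -5548183/2256438 ≈ -2.4588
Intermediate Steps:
u(w) = w/6
n(j) = (19 + j)/(-19 + j) (n(j) = (4² + (j + 3))/(-19 + j) = (16 + (3 + j))/(-19 + j) = (19 + j)/(-19 + j))
(-47026 + u(45))/(19122 + n(-40)) = (-47026 + (⅙)*45)/(19122 + (19 - 40)/(-19 - 40)) = (-47026 + 15/2)/(19122 - 21/(-59)) = -94037/(2*(19122 - 1/59*(-21))) = -94037/(2*(19122 + 21/59)) = -94037/(2*1128219/59) = -94037/2*59/1128219 = -5548183/2256438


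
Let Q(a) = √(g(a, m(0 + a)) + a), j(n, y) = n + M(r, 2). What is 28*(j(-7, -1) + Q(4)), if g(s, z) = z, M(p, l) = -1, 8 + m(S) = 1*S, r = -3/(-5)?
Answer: -224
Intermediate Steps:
r = ⅗ (r = -3*(-⅕) = ⅗ ≈ 0.60000)
m(S) = -8 + S (m(S) = -8 + 1*S = -8 + S)
j(n, y) = -1 + n (j(n, y) = n - 1 = -1 + n)
Q(a) = √(-8 + 2*a) (Q(a) = √((-8 + (0 + a)) + a) = √((-8 + a) + a) = √(-8 + 2*a))
28*(j(-7, -1) + Q(4)) = 28*((-1 - 7) + √(-8 + 2*4)) = 28*(-8 + √(-8 + 8)) = 28*(-8 + √0) = 28*(-8 + 0) = 28*(-8) = -224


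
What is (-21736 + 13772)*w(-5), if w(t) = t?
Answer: 39820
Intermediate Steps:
(-21736 + 13772)*w(-5) = (-21736 + 13772)*(-5) = -7964*(-5) = 39820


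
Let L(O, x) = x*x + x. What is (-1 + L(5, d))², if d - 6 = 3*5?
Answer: 212521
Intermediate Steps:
d = 21 (d = 6 + 3*5 = 6 + 15 = 21)
L(O, x) = x + x² (L(O, x) = x² + x = x + x²)
(-1 + L(5, d))² = (-1 + 21*(1 + 21))² = (-1 + 21*22)² = (-1 + 462)² = 461² = 212521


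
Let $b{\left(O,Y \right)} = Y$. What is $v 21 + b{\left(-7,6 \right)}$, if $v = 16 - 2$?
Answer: $300$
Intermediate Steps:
$v = 14$ ($v = 16 - 2 = 14$)
$v 21 + b{\left(-7,6 \right)} = 14 \cdot 21 + 6 = 294 + 6 = 300$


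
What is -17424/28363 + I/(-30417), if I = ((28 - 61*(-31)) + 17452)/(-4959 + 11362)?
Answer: -1131349516099/1841326442171 ≈ -0.61442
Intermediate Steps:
I = 19371/6403 (I = ((28 + 1891) + 17452)/6403 = (1919 + 17452)*(1/6403) = 19371*(1/6403) = 19371/6403 ≈ 3.0253)
-17424/28363 + I/(-30417) = -17424/28363 + (19371/6403)/(-30417) = -17424*1/28363 + (19371/6403)*(-1/30417) = -17424/28363 - 6457/64920017 = -1131349516099/1841326442171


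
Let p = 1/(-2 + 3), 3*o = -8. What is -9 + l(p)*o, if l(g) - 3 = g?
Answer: -59/3 ≈ -19.667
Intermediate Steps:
o = -8/3 (o = (⅓)*(-8) = -8/3 ≈ -2.6667)
p = 1 (p = 1/1 = 1)
l(g) = 3 + g
-9 + l(p)*o = -9 + (3 + 1)*(-8/3) = -9 + 4*(-8/3) = -9 - 32/3 = -59/3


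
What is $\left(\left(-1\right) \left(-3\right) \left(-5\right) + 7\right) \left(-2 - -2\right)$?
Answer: $0$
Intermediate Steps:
$\left(\left(-1\right) \left(-3\right) \left(-5\right) + 7\right) \left(-2 - -2\right) = \left(3 \left(-5\right) + 7\right) \left(-2 + 2\right) = \left(-15 + 7\right) 0 = \left(-8\right) 0 = 0$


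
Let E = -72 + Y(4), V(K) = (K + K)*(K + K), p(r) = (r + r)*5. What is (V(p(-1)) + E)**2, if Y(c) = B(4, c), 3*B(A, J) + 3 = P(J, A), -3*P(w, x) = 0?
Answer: 106929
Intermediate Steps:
P(w, x) = 0 (P(w, x) = -1/3*0 = 0)
p(r) = 10*r (p(r) = (2*r)*5 = 10*r)
V(K) = 4*K**2 (V(K) = (2*K)*(2*K) = 4*K**2)
B(A, J) = -1 (B(A, J) = -1 + (1/3)*0 = -1 + 0 = -1)
Y(c) = -1
E = -73 (E = -72 - 1 = -73)
(V(p(-1)) + E)**2 = (4*(10*(-1))**2 - 73)**2 = (4*(-10)**2 - 73)**2 = (4*100 - 73)**2 = (400 - 73)**2 = 327**2 = 106929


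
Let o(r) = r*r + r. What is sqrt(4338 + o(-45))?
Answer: 9*sqrt(78) ≈ 79.486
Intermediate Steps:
o(r) = r + r**2 (o(r) = r**2 + r = r + r**2)
sqrt(4338 + o(-45)) = sqrt(4338 - 45*(1 - 45)) = sqrt(4338 - 45*(-44)) = sqrt(4338 + 1980) = sqrt(6318) = 9*sqrt(78)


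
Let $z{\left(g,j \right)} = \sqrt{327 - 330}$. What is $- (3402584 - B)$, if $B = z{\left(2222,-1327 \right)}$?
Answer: $-3402584 + i \sqrt{3} \approx -3.4026 \cdot 10^{6} + 1.732 i$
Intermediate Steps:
$z{\left(g,j \right)} = i \sqrt{3}$ ($z{\left(g,j \right)} = \sqrt{-3} = i \sqrt{3}$)
$B = i \sqrt{3} \approx 1.732 i$
$- (3402584 - B) = - (3402584 - i \sqrt{3}) = -3402584 + i \sqrt{3}$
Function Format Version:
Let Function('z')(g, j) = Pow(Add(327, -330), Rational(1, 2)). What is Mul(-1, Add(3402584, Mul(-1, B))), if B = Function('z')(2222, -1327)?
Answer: Add(-3402584, Mul(I, Pow(3, Rational(1, 2)))) ≈ Add(-3.4026e+6, Mul(1.7320, I))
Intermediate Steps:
Function('z')(g, j) = Mul(I, Pow(3, Rational(1, 2))) (Function('z')(g, j) = Pow(-3, Rational(1, 2)) = Mul(I, Pow(3, Rational(1, 2))))
B = Mul(I, Pow(3, Rational(1, 2))) ≈ Mul(1.7320, I)
Mul(-1, Add(3402584, Mul(-1, B))) = Mul(-1, Add(3402584, Mul(-1, Mul(I, Pow(3, Rational(1, 2)))))) = Mul(-1, Add(3402584, Mul(-1, I, Pow(3, Rational(1, 2))))) = Add(-3402584, Mul(I, Pow(3, Rational(1, 2))))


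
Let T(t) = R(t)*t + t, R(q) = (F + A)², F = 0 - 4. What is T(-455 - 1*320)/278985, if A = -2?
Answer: -5735/55797 ≈ -0.10278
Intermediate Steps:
F = -4
R(q) = 36 (R(q) = (-4 - 2)² = (-6)² = 36)
T(t) = 37*t (T(t) = 36*t + t = 37*t)
T(-455 - 1*320)/278985 = (37*(-455 - 1*320))/278985 = (37*(-455 - 320))*(1/278985) = (37*(-775))*(1/278985) = -28675*1/278985 = -5735/55797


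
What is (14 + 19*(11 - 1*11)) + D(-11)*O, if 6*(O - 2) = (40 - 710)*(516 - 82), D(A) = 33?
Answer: -1599210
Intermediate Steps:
O = -145384/3 (O = 2 + ((40 - 710)*(516 - 82))/6 = 2 + (-670*434)/6 = 2 + (⅙)*(-290780) = 2 - 145390/3 = -145384/3 ≈ -48461.)
(14 + 19*(11 - 1*11)) + D(-11)*O = (14 + 19*(11 - 1*11)) + 33*(-145384/3) = (14 + 19*(11 - 11)) - 1599224 = (14 + 19*0) - 1599224 = (14 + 0) - 1599224 = 14 - 1599224 = -1599210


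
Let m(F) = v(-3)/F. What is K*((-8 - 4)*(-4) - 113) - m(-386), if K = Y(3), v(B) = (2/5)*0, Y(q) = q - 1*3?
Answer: 0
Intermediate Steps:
Y(q) = -3 + q (Y(q) = q - 3 = -3 + q)
v(B) = 0 (v(B) = (2*(⅕))*0 = (⅖)*0 = 0)
m(F) = 0 (m(F) = 0/F = 0)
K = 0 (K = -3 + 3 = 0)
K*((-8 - 4)*(-4) - 113) - m(-386) = 0*((-8 - 4)*(-4) - 113) - 1*0 = 0*(-12*(-4) - 113) + 0 = 0*(48 - 113) + 0 = 0*(-65) + 0 = 0 + 0 = 0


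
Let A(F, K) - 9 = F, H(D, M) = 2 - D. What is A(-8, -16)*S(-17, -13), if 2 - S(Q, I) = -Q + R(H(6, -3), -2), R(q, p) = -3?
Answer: -12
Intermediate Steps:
S(Q, I) = 5 + Q (S(Q, I) = 2 - (-Q - 3) = 2 - (-3 - Q) = 2 + (3 + Q) = 5 + Q)
A(F, K) = 9 + F
A(-8, -16)*S(-17, -13) = (9 - 8)*(5 - 17) = 1*(-12) = -12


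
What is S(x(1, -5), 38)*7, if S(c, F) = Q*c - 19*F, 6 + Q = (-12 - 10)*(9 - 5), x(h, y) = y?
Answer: -1764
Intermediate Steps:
Q = -94 (Q = -6 + (-12 - 10)*(9 - 5) = -6 - 22*4 = -6 - 88 = -94)
S(c, F) = -94*c - 19*F
S(x(1, -5), 38)*7 = (-94*(-5) - 19*38)*7 = (470 - 722)*7 = -252*7 = -1764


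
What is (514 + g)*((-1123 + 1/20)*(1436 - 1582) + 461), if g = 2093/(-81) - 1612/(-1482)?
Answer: 412647609167/5130 ≈ 8.0438e+7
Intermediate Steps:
g = -38093/1539 (g = 2093*(-1/81) - 1612*(-1/1482) = -2093/81 + 62/57 = -38093/1539 ≈ -24.752)
(514 + g)*((-1123 + 1/20)*(1436 - 1582) + 461) = (514 - 38093/1539)*((-1123 + 1/20)*(1436 - 1582) + 461) = 752953*((-1123 + 1/20)*(-146) + 461)/1539 = 752953*(-22459/20*(-146) + 461)/1539 = 752953*(1639507/10 + 461)/1539 = (752953/1539)*(1644117/10) = 412647609167/5130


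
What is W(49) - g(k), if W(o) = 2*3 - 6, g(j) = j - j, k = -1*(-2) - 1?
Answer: 0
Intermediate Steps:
k = 1 (k = 2 - 1 = 1)
g(j) = 0
W(o) = 0 (W(o) = 6 - 6 = 0)
W(49) - g(k) = 0 - 1*0 = 0 + 0 = 0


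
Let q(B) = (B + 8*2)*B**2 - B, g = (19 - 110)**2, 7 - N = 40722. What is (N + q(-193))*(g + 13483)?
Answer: -144373561580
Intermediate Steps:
N = -40715 (N = 7 - 1*40722 = 7 - 40722 = -40715)
g = 8281 (g = (-91)**2 = 8281)
q(B) = -B + B**2*(16 + B) (q(B) = (B + 16)*B**2 - B = (16 + B)*B**2 - B = B**2*(16 + B) - B = -B + B**2*(16 + B))
(N + q(-193))*(g + 13483) = (-40715 - 193*(-1 + (-193)**2 + 16*(-193)))*(8281 + 13483) = (-40715 - 193*(-1 + 37249 - 3088))*21764 = (-40715 - 193*34160)*21764 = (-40715 - 6592880)*21764 = -6633595*21764 = -144373561580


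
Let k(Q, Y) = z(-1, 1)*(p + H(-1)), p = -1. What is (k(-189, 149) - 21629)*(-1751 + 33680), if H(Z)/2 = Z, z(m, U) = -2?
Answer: -690400767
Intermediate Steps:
H(Z) = 2*Z
k(Q, Y) = 6 (k(Q, Y) = -2*(-1 + 2*(-1)) = -2*(-1 - 2) = -2*(-3) = 6)
(k(-189, 149) - 21629)*(-1751 + 33680) = (6 - 21629)*(-1751 + 33680) = -21623*31929 = -690400767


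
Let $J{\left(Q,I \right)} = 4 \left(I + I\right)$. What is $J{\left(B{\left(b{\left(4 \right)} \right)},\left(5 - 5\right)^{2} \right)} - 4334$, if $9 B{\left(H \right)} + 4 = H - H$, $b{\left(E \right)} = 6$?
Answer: $-4334$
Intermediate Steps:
$B{\left(H \right)} = - \frac{4}{9}$ ($B{\left(H \right)} = - \frac{4}{9} + \frac{H - H}{9} = - \frac{4}{9} + \frac{1}{9} \cdot 0 = - \frac{4}{9} + 0 = - \frac{4}{9}$)
$J{\left(Q,I \right)} = 8 I$ ($J{\left(Q,I \right)} = 4 \cdot 2 I = 8 I$)
$J{\left(B{\left(b{\left(4 \right)} \right)},\left(5 - 5\right)^{2} \right)} - 4334 = 8 \left(5 - 5\right)^{2} - 4334 = 8 \cdot 0^{2} - 4334 = 8 \cdot 0 - 4334 = 0 - 4334 = -4334$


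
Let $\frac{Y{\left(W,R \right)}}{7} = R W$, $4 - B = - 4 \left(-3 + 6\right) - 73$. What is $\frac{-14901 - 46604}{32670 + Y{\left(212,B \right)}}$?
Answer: $- \frac{61505}{164746} \approx -0.37333$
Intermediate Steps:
$B = 89$ ($B = 4 - \left(- 4 \left(-3 + 6\right) - 73\right) = 4 - \left(\left(-4\right) 3 - 73\right) = 4 - \left(-12 - 73\right) = 4 - -85 = 4 + 85 = 89$)
$Y{\left(W,R \right)} = 7 R W$
$\frac{-14901 - 46604}{32670 + Y{\left(212,B \right)}} = \frac{-14901 - 46604}{32670 + 7 \cdot 89 \cdot 212} = - \frac{61505}{32670 + 132076} = - \frac{61505}{164746}$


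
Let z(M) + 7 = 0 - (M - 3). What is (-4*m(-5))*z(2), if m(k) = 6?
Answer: 144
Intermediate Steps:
z(M) = -4 - M (z(M) = -7 + (0 - (M - 3)) = -7 + (0 - (-3 + M)) = -7 + (0 + (3 - M)) = -7 + (3 - M) = -4 - M)
(-4*m(-5))*z(2) = (-4*6)*(-4 - 1*2) = -24*(-4 - 2) = -24*(-6) = 144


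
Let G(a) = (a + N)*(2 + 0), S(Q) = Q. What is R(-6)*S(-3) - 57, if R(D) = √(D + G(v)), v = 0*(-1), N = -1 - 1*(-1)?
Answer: -57 - 3*I*√6 ≈ -57.0 - 7.3485*I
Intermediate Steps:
N = 0 (N = -1 + 1 = 0)
v = 0
G(a) = 2*a (G(a) = (a + 0)*(2 + 0) = a*2 = 2*a)
R(D) = √D (R(D) = √(D + 2*0) = √(D + 0) = √D)
R(-6)*S(-3) - 57 = √(-6)*(-3) - 57 = (I*√6)*(-3) - 57 = -3*I*√6 - 57 = -57 - 3*I*√6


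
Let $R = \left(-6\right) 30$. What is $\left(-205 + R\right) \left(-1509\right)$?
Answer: $580965$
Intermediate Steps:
$R = -180$
$\left(-205 + R\right) \left(-1509\right) = \left(-205 - 180\right) \left(-1509\right) = \left(-385\right) \left(-1509\right) = 580965$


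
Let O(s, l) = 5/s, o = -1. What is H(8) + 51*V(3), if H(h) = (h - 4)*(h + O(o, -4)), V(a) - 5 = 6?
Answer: 573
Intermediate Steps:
V(a) = 11 (V(a) = 5 + 6 = 11)
H(h) = (-5 + h)*(-4 + h) (H(h) = (h - 4)*(h + 5/(-1)) = (-4 + h)*(h + 5*(-1)) = (-4 + h)*(h - 5) = (-4 + h)*(-5 + h) = (-5 + h)*(-4 + h))
H(8) + 51*V(3) = (20 + 8**2 - 9*8) + 51*11 = (20 + 64 - 72) + 561 = 12 + 561 = 573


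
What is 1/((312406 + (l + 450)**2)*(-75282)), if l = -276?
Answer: -1/25797786324 ≈ -3.8763e-11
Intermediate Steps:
1/((312406 + (l + 450)**2)*(-75282)) = 1/((312406 + (-276 + 450)**2)*(-75282)) = -1/75282/(312406 + 174**2) = -1/75282/(312406 + 30276) = -1/75282/342682 = (1/342682)*(-1/75282) = -1/25797786324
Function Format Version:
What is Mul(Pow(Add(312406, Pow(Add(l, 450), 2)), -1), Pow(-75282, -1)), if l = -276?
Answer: Rational(-1, 25797786324) ≈ -3.8763e-11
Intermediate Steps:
Mul(Pow(Add(312406, Pow(Add(l, 450), 2)), -1), Pow(-75282, -1)) = Mul(Pow(Add(312406, Pow(Add(-276, 450), 2)), -1), Pow(-75282, -1)) = Mul(Pow(Add(312406, Pow(174, 2)), -1), Rational(-1, 75282)) = Mul(Pow(Add(312406, 30276), -1), Rational(-1, 75282)) = Mul(Pow(342682, -1), Rational(-1, 75282)) = Mul(Rational(1, 342682), Rational(-1, 75282)) = Rational(-1, 25797786324)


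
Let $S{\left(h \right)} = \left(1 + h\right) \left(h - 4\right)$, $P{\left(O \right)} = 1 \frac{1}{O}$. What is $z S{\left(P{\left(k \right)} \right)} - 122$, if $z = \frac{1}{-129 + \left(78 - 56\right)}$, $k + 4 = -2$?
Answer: $- \frac{469819}{3852} \approx -121.97$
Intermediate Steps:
$k = -6$ ($k = -4 - 2 = -6$)
$P{\left(O \right)} = \frac{1}{O}$
$S{\left(h \right)} = \left(1 + h\right) \left(-4 + h\right)$
$z = - \frac{1}{107}$ ($z = \frac{1}{-129 + \left(78 - 56\right)} = \frac{1}{-129 + 22} = \frac{1}{-107} = - \frac{1}{107} \approx -0.0093458$)
$z S{\left(P{\left(k \right)} \right)} - 122 = - \frac{-4 + \left(\frac{1}{-6}\right)^{2} - \frac{3}{-6}}{107} - 122 = - \frac{-4 + \left(- \frac{1}{6}\right)^{2} - - \frac{1}{2}}{107} - 122 = - \frac{-4 + \frac{1}{36} + \frac{1}{2}}{107} - 122 = \left(- \frac{1}{107}\right) \left(- \frac{125}{36}\right) - 122 = \frac{125}{3852} - 122 = - \frac{469819}{3852}$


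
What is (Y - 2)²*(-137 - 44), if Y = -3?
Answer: -4525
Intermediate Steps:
(Y - 2)²*(-137 - 44) = (-3 - 2)²*(-137 - 44) = (-5)²*(-181) = 25*(-181) = -4525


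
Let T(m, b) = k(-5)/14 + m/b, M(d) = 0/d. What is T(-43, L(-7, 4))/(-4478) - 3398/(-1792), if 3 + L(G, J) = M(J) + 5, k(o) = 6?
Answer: 3813501/2006144 ≈ 1.9009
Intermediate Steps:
M(d) = 0
L(G, J) = 2 (L(G, J) = -3 + (0 + 5) = -3 + 5 = 2)
T(m, b) = 3/7 + m/b (T(m, b) = 6/14 + m/b = 6*(1/14) + m/b = 3/7 + m/b)
T(-43, L(-7, 4))/(-4478) - 3398/(-1792) = (3/7 - 43/2)/(-4478) - 3398/(-1792) = (3/7 - 43*1/2)*(-1/4478) - 3398*(-1/1792) = (3/7 - 43/2)*(-1/4478) + 1699/896 = -295/14*(-1/4478) + 1699/896 = 295/62692 + 1699/896 = 3813501/2006144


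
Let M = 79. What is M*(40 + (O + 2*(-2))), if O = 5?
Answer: 3239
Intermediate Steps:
M*(40 + (O + 2*(-2))) = 79*(40 + (5 + 2*(-2))) = 79*(40 + (5 - 4)) = 79*(40 + 1) = 79*41 = 3239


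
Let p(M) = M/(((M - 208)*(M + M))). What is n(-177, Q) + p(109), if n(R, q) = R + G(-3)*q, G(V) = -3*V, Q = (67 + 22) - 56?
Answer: 23759/198 ≈ 119.99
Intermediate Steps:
Q = 33 (Q = 89 - 56 = 33)
n(R, q) = R + 9*q (n(R, q) = R + (-3*(-3))*q = R + 9*q)
p(M) = 1/(2*(-208 + M)) (p(M) = M/(((-208 + M)*(2*M))) = M/((2*M*(-208 + M))) = M*(1/(2*M*(-208 + M))) = 1/(2*(-208 + M)))
n(-177, Q) + p(109) = (-177 + 9*33) + 1/(2*(-208 + 109)) = (-177 + 297) + (1/2)/(-99) = 120 + (1/2)*(-1/99) = 120 - 1/198 = 23759/198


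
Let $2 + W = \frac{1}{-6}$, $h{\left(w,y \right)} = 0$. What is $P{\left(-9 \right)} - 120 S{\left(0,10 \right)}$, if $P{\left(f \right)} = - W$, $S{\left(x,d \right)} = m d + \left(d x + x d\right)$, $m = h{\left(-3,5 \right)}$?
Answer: $\frac{13}{6} \approx 2.1667$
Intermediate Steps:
$m = 0$
$W = - \frac{13}{6}$ ($W = -2 + \frac{1}{-6} = -2 - \frac{1}{6} = - \frac{13}{6} \approx -2.1667$)
$S{\left(x,d \right)} = 2 d x$ ($S{\left(x,d \right)} = 0 d + \left(d x + x d\right) = 0 + \left(d x + d x\right) = 0 + 2 d x = 2 d x$)
$P{\left(f \right)} = \frac{13}{6}$ ($P{\left(f \right)} = \left(-1\right) \left(- \frac{13}{6}\right) = \frac{13}{6}$)
$P{\left(-9 \right)} - 120 S{\left(0,10 \right)} = \frac{13}{6} - 120 \cdot 2 \cdot 10 \cdot 0 = \frac{13}{6} - 0 = \frac{13}{6} + 0 = \frac{13}{6}$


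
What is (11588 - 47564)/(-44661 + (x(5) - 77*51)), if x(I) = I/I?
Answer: 35976/48587 ≈ 0.74045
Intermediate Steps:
x(I) = 1
(11588 - 47564)/(-44661 + (x(5) - 77*51)) = (11588 - 47564)/(-44661 + (1 - 77*51)) = -35976/(-44661 + (1 - 3927)) = -35976/(-44661 - 3926) = -35976/(-48587) = -35976*(-1/48587) = 35976/48587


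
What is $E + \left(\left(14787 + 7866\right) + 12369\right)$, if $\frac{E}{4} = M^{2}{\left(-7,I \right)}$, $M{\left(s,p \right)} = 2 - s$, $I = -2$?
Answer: $35346$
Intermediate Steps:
$E = 324$ ($E = 4 \left(2 - -7\right)^{2} = 4 \left(2 + 7\right)^{2} = 4 \cdot 9^{2} = 4 \cdot 81 = 324$)
$E + \left(\left(14787 + 7866\right) + 12369\right) = 324 + \left(\left(14787 + 7866\right) + 12369\right) = 324 + \left(22653 + 12369\right) = 324 + 35022 = 35346$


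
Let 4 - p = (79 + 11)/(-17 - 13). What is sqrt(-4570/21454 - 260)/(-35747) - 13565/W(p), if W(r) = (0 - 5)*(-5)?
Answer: -2713/5 - 3*I*sqrt(3326925415)/383458069 ≈ -542.6 - 0.00045126*I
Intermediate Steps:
p = 7 (p = 4 - (79 + 11)/(-17 - 13) = 4 - 90/(-30) = 4 - 90*(-1)/30 = 4 - 1*(-3) = 4 + 3 = 7)
W(r) = 25 (W(r) = -5*(-5) = 25)
sqrt(-4570/21454 - 260)/(-35747) - 13565/W(p) = sqrt(-4570/21454 - 260)/(-35747) - 13565/25 = sqrt(-4570*1/21454 - 260)*(-1/35747) - 13565*1/25 = sqrt(-2285/10727 - 260)*(-1/35747) - 2713/5 = sqrt(-2791305/10727)*(-1/35747) - 2713/5 = (3*I*sqrt(3326925415)/10727)*(-1/35747) - 2713/5 = -3*I*sqrt(3326925415)/383458069 - 2713/5 = -2713/5 - 3*I*sqrt(3326925415)/383458069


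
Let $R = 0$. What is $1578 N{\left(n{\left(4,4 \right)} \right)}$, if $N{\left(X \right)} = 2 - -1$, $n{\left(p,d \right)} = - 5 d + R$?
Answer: $4734$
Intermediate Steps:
$n{\left(p,d \right)} = - 5 d$ ($n{\left(p,d \right)} = - 5 d + 0 = - 5 d$)
$N{\left(X \right)} = 3$ ($N{\left(X \right)} = 2 + 1 = 3$)
$1578 N{\left(n{\left(4,4 \right)} \right)} = 1578 \cdot 3 = 4734$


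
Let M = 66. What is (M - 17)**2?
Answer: 2401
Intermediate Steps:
(M - 17)**2 = (66 - 17)**2 = 49**2 = 2401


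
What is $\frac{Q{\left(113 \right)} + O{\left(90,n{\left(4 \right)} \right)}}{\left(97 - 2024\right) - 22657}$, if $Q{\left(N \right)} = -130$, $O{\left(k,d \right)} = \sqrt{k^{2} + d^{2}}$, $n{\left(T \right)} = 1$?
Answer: $\frac{65}{12292} - \frac{\sqrt{8101}}{24584} \approx 0.0016268$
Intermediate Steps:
$O{\left(k,d \right)} = \sqrt{d^{2} + k^{2}}$
$\frac{Q{\left(113 \right)} + O{\left(90,n{\left(4 \right)} \right)}}{\left(97 - 2024\right) - 22657} = \frac{-130 + \sqrt{1^{2} + 90^{2}}}{\left(97 - 2024\right) - 22657} = \frac{-130 + \sqrt{1 + 8100}}{\left(97 - 2024\right) - 22657} = \frac{-130 + \sqrt{8101}}{-1927 - 22657} = \frac{-130 + \sqrt{8101}}{-24584} = \left(-130 + \sqrt{8101}\right) \left(- \frac{1}{24584}\right) = \frac{65}{12292} - \frac{\sqrt{8101}}{24584}$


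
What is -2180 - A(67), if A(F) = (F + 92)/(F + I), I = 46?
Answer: -246499/113 ≈ -2181.4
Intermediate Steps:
A(F) = (92 + F)/(46 + F) (A(F) = (F + 92)/(F + 46) = (92 + F)/(46 + F))
-2180 - A(67) = -2180 - (92 + 67)/(46 + 67) = -2180 - 159/113 = -246499/113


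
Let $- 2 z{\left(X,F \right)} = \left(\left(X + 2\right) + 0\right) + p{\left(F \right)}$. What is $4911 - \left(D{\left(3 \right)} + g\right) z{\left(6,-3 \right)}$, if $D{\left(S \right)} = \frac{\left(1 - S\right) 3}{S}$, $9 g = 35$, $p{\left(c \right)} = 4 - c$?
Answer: $\frac{29551}{6} \approx 4925.2$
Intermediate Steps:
$g = \frac{35}{9}$ ($g = \frac{1}{9} \cdot 35 = \frac{35}{9} \approx 3.8889$)
$z{\left(X,F \right)} = -3 + \frac{F}{2} - \frac{X}{2}$ ($z{\left(X,F \right)} = - \frac{\left(\left(X + 2\right) + 0\right) - \left(-4 + F\right)}{2} = - \frac{\left(\left(2 + X\right) + 0\right) - \left(-4 + F\right)}{2} = - \frac{\left(2 + X\right) - \left(-4 + F\right)}{2} = - \frac{6 + X - F}{2} = -3 + \frac{F}{2} - \frac{X}{2}$)
$D{\left(S \right)} = \frac{3 - 3 S}{S}$
$4911 - \left(D{\left(3 \right)} + g\right) z{\left(6,-3 \right)} = 4911 - \left(\left(-3 + \frac{3}{3}\right) + \frac{35}{9}\right) \left(-3 + \frac{1}{2} \left(-3\right) - 3\right) = 4911 - \left(\left(-3 + 3 \cdot \frac{1}{3}\right) + \frac{35}{9}\right) \left(-3 - \frac{3}{2} - 3\right) = 4911 - \left(\left(-3 + 1\right) + \frac{35}{9}\right) \left(- \frac{15}{2}\right) = 4911 - \left(-2 + \frac{35}{9}\right) \left(- \frac{15}{2}\right) = 4911 - \frac{17}{9} \left(- \frac{15}{2}\right) = 4911 - - \frac{85}{6} = 4911 + \frac{85}{6} = \frac{29551}{6}$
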